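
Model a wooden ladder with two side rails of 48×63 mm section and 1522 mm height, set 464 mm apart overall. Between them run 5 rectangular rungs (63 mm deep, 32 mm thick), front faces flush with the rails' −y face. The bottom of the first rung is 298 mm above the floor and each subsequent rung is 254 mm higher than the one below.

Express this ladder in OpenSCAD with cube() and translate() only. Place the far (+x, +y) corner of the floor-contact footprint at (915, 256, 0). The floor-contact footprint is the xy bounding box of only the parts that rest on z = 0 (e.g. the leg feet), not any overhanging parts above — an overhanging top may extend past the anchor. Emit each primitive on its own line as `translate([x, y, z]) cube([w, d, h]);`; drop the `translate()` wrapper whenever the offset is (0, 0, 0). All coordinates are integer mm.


translate([451, 193, 0]) cube([48, 63, 1522]);
translate([867, 193, 0]) cube([48, 63, 1522]);
translate([499, 193, 298]) cube([368, 63, 32]);
translate([499, 193, 552]) cube([368, 63, 32]);
translate([499, 193, 806]) cube([368, 63, 32]);
translate([499, 193, 1060]) cube([368, 63, 32]);
translate([499, 193, 1314]) cube([368, 63, 32]);


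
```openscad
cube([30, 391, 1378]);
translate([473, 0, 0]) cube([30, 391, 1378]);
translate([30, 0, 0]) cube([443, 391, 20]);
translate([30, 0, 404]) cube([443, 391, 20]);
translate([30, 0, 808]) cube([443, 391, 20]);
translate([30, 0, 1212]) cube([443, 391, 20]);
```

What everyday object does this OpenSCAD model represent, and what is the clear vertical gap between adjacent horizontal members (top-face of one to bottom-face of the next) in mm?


A bookshelf. The clear shelf gap is 384 mm.

Two tall side panels with 4 horizontal boards between them — a bookshelf. The first two shelf undersides are at z = 0 and z = 404; with shelf thickness 20, the clear gap is 404 − 0 − 20 = 384 mm.


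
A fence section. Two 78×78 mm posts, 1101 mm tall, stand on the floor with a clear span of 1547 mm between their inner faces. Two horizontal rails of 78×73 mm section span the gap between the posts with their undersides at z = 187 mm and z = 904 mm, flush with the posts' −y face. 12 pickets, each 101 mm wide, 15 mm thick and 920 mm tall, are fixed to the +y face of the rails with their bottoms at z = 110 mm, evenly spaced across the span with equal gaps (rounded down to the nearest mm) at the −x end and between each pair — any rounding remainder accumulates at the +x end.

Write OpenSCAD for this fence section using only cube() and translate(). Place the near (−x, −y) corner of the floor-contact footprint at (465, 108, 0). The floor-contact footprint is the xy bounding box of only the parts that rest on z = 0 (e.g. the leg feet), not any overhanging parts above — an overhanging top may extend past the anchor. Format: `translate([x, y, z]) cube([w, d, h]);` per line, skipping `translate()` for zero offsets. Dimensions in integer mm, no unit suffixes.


translate([465, 108, 0]) cube([78, 78, 1101]);
translate([2090, 108, 0]) cube([78, 78, 1101]);
translate([543, 108, 187]) cube([1547, 78, 73]);
translate([543, 108, 904]) cube([1547, 78, 73]);
translate([568, 186, 110]) cube([101, 15, 920]);
translate([694, 186, 110]) cube([101, 15, 920]);
translate([820, 186, 110]) cube([101, 15, 920]);
translate([946, 186, 110]) cube([101, 15, 920]);
translate([1072, 186, 110]) cube([101, 15, 920]);
translate([1198, 186, 110]) cube([101, 15, 920]);
translate([1324, 186, 110]) cube([101, 15, 920]);
translate([1450, 186, 110]) cube([101, 15, 920]);
translate([1576, 186, 110]) cube([101, 15, 920]);
translate([1702, 186, 110]) cube([101, 15, 920]);
translate([1828, 186, 110]) cube([101, 15, 920]);
translate([1954, 186, 110]) cube([101, 15, 920]);


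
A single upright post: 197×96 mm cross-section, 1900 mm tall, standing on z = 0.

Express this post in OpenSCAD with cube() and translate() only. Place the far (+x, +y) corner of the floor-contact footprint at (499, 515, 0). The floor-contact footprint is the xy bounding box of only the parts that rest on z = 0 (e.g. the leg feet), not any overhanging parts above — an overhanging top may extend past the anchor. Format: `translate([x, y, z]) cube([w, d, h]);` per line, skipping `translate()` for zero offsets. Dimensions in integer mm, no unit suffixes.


translate([302, 419, 0]) cube([197, 96, 1900]);


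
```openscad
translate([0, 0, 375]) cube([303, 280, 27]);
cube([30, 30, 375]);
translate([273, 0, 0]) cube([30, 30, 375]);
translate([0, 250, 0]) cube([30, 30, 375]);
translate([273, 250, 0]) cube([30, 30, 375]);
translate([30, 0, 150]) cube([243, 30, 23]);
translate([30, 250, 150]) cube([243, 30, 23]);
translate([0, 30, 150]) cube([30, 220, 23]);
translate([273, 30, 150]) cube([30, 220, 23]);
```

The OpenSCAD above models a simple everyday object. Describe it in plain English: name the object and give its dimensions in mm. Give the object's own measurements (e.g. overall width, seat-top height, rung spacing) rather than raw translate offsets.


A simple wooden stool: a rectangular seat 303 mm (x) by 280 mm (y), 27 mm thick, top face at z = 402 mm, on four square legs, each 30×30 mm in cross-section. The legs rest on z = 0, each flush with a corner of the seat. Four stretchers, 30 mm wide and 23 mm tall, connect adjacent legs with their undersides at z = 150 mm, each running between the inner faces of the legs it joins and aligned with the legs' outer faces on the other axis.


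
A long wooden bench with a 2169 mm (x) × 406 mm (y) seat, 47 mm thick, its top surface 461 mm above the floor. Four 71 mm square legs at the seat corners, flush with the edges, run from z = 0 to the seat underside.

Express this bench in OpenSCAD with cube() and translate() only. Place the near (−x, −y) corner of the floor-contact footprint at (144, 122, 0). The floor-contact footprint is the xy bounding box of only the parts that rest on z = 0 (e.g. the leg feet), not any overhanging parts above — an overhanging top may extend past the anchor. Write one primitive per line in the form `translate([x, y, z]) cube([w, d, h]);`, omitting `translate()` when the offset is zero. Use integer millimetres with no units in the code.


translate([144, 122, 414]) cube([2169, 406, 47]);
translate([144, 122, 0]) cube([71, 71, 414]);
translate([144, 457, 0]) cube([71, 71, 414]);
translate([2242, 122, 0]) cube([71, 71, 414]);
translate([2242, 457, 0]) cube([71, 71, 414]);


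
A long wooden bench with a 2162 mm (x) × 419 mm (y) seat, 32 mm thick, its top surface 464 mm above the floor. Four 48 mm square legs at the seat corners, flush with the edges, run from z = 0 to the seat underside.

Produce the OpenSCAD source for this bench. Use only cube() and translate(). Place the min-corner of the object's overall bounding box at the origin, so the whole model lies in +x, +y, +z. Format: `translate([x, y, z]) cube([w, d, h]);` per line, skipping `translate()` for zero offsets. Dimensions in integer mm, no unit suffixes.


// leg_h = 464 − 32 = 432
translate([0, 0, 432]) cube([2162, 419, 32]);
cube([48, 48, 432]);
translate([0, 371, 0]) cube([48, 48, 432]);
translate([2114, 0, 0]) cube([48, 48, 432]);
translate([2114, 371, 0]) cube([48, 48, 432]);


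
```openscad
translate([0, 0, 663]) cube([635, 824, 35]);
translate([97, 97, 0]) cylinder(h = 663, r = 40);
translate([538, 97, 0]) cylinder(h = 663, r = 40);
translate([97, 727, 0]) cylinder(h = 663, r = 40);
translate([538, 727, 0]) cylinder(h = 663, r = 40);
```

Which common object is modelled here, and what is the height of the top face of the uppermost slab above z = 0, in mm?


A table. The table height is 698 mm.

A 635×824×35 slab sits at z = 663 on four Ø80 mm round legs — a table. The top surface is at 663 + 35 = 698 mm.


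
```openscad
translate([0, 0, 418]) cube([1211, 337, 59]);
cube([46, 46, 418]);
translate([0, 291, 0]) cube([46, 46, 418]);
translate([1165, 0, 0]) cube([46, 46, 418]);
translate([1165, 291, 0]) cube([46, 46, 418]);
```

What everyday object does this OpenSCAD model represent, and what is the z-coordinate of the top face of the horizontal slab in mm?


A bench. The seat-top height is 477 mm.

A long slab on four corner posts — a bench. The slab sits at z = 418 with thickness 59, so the top is 418 + 59 = 477 mm.


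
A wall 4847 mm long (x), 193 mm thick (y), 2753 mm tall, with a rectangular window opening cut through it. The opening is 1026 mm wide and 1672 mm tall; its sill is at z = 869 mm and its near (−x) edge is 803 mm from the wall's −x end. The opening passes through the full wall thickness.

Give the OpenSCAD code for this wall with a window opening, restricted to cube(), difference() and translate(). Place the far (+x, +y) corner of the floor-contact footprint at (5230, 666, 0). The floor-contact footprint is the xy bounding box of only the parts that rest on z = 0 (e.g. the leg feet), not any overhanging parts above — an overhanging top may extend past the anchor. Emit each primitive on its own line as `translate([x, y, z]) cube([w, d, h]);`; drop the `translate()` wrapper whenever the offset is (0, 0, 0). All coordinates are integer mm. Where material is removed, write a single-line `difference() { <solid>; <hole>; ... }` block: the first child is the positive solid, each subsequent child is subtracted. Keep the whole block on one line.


difference() { translate([383, 473, 0]) cube([4847, 193, 2753]); translate([1186, 473, 869]) cube([1026, 193, 1672]); }


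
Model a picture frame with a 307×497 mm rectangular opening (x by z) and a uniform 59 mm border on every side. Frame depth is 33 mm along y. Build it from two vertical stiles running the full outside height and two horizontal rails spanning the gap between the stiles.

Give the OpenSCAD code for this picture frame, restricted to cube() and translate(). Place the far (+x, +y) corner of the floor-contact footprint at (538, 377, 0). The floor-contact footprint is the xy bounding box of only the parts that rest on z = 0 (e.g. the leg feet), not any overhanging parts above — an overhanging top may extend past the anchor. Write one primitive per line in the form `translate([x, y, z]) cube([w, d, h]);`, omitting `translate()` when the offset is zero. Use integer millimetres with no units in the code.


translate([113, 344, 0]) cube([59, 33, 615]);
translate([479, 344, 0]) cube([59, 33, 615]);
translate([172, 344, 0]) cube([307, 33, 59]);
translate([172, 344, 556]) cube([307, 33, 59]);


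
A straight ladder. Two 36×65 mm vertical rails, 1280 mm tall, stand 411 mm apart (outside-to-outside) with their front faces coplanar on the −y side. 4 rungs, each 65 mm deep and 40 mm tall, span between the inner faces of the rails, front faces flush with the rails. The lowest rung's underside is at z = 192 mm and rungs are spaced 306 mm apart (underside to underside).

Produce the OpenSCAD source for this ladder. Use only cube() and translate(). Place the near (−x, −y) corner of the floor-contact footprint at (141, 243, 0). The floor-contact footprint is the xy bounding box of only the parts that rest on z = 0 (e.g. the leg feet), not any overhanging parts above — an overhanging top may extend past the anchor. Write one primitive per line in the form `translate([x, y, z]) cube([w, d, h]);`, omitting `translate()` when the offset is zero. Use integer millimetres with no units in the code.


translate([141, 243, 0]) cube([36, 65, 1280]);
translate([516, 243, 0]) cube([36, 65, 1280]);
translate([177, 243, 192]) cube([339, 65, 40]);
translate([177, 243, 498]) cube([339, 65, 40]);
translate([177, 243, 804]) cube([339, 65, 40]);
translate([177, 243, 1110]) cube([339, 65, 40]);


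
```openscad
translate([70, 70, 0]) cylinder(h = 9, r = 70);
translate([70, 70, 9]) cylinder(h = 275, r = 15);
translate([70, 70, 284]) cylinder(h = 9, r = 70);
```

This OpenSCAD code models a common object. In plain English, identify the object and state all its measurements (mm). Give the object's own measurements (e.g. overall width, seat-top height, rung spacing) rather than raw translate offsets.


A spool: two coaxial disc flanges of radius 70 mm and thickness 9 mm, joined by a core cylinder of radius 15 mm and height 275 mm. The lower flange rests on z = 0 and the three cylinders share a vertical axis.


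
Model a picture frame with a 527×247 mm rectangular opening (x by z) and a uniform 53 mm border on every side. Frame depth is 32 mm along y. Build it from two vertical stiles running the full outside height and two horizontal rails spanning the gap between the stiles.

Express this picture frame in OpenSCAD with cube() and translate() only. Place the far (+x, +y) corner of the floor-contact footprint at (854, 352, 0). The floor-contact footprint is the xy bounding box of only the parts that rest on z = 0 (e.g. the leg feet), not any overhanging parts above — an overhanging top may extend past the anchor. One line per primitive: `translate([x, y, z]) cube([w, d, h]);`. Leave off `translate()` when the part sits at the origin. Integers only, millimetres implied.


translate([221, 320, 0]) cube([53, 32, 353]);
translate([801, 320, 0]) cube([53, 32, 353]);
translate([274, 320, 0]) cube([527, 32, 53]);
translate([274, 320, 300]) cube([527, 32, 53]);


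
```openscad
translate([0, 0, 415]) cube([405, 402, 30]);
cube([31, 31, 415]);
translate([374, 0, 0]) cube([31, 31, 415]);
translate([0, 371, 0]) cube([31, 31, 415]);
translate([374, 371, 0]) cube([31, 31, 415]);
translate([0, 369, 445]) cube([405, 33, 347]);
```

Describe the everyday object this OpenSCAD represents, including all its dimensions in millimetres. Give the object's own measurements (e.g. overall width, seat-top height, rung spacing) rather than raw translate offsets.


A chair. The seat is a 405×402×30 mm slab with its top at z = 445 mm, on four 31×31 mm corner legs (flush with the seat edges, standing on z = 0). A flat backrest 33 mm thick, 347 mm tall, spans the full seat width and rises from the seat top along its +y edge, rear face flush with the rear of the seat.


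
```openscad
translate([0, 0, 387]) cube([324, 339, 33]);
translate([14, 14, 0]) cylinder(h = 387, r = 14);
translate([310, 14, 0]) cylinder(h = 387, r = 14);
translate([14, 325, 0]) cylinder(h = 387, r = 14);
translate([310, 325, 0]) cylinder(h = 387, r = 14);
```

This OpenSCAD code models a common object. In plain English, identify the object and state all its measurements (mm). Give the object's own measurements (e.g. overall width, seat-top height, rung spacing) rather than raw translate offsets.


A four-legged stool. The seat is a 324×339×33 mm slab whose top surface is at z = 420 mm; four round legs, each 28 mm in diameter, run from the floor (z = 0) to the underside of the seat, each leg's axis is inset half a diameter from the nearest pair of seat edges (so the leg's bounding box is flush with the corner).


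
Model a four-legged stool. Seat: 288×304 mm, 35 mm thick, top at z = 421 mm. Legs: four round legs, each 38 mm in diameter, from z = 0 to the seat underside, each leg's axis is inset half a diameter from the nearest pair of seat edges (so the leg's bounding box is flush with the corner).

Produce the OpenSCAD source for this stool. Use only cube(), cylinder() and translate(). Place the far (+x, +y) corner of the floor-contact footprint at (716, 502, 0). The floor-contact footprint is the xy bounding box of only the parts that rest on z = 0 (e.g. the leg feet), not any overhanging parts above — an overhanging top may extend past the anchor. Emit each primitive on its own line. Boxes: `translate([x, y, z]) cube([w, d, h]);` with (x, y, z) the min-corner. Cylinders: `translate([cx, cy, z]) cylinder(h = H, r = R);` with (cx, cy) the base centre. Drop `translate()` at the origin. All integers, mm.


translate([428, 198, 386]) cube([288, 304, 35]);
translate([447, 217, 0]) cylinder(h = 386, r = 19);
translate([697, 217, 0]) cylinder(h = 386, r = 19);
translate([447, 483, 0]) cylinder(h = 386, r = 19);
translate([697, 483, 0]) cylinder(h = 386, r = 19);


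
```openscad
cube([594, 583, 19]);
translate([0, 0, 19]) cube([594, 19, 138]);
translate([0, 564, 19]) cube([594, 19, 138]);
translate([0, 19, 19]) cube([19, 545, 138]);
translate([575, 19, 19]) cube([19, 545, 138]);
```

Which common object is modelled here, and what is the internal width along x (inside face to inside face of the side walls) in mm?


An open box. The internal width is 556 mm.

A 594×583 base slab with four walls standing on it — an open box. The base is 594 mm wide and the walls are 19 mm thick, so the internal width is 594 − 2 × 19 = 556 mm.


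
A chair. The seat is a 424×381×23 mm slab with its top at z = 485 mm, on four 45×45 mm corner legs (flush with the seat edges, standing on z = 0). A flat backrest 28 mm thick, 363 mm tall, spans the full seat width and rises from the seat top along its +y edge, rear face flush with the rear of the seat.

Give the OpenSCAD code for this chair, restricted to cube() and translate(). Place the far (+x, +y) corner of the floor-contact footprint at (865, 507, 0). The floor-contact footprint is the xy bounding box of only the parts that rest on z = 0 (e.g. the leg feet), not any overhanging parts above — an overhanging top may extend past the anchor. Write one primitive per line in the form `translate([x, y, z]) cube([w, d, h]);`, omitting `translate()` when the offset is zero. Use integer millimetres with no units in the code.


translate([441, 126, 462]) cube([424, 381, 23]);
translate([441, 126, 0]) cube([45, 45, 462]);
translate([820, 126, 0]) cube([45, 45, 462]);
translate([441, 462, 0]) cube([45, 45, 462]);
translate([820, 462, 0]) cube([45, 45, 462]);
translate([441, 479, 485]) cube([424, 28, 363]);


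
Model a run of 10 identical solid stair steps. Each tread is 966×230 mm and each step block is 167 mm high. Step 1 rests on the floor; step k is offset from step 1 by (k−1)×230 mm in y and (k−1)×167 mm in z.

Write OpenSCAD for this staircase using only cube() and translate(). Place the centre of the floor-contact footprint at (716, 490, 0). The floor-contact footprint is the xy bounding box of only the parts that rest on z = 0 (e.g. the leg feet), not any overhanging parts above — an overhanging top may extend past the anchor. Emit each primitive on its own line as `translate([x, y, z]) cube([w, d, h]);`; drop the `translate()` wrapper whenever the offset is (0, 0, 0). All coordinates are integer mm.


translate([233, 375, 0]) cube([966, 230, 167]);
translate([233, 605, 167]) cube([966, 230, 167]);
translate([233, 835, 334]) cube([966, 230, 167]);
translate([233, 1065, 501]) cube([966, 230, 167]);
translate([233, 1295, 668]) cube([966, 230, 167]);
translate([233, 1525, 835]) cube([966, 230, 167]);
translate([233, 1755, 1002]) cube([966, 230, 167]);
translate([233, 1985, 1169]) cube([966, 230, 167]);
translate([233, 2215, 1336]) cube([966, 230, 167]);
translate([233, 2445, 1503]) cube([966, 230, 167]);


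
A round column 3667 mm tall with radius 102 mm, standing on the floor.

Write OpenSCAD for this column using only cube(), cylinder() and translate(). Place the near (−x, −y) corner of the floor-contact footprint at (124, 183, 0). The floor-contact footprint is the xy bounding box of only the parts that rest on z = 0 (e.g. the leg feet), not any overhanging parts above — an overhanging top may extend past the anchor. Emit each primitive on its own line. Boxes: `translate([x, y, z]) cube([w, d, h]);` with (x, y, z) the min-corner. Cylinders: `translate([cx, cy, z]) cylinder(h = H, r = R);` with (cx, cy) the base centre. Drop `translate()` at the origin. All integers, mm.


translate([226, 285, 0]) cylinder(h = 3667, r = 102);


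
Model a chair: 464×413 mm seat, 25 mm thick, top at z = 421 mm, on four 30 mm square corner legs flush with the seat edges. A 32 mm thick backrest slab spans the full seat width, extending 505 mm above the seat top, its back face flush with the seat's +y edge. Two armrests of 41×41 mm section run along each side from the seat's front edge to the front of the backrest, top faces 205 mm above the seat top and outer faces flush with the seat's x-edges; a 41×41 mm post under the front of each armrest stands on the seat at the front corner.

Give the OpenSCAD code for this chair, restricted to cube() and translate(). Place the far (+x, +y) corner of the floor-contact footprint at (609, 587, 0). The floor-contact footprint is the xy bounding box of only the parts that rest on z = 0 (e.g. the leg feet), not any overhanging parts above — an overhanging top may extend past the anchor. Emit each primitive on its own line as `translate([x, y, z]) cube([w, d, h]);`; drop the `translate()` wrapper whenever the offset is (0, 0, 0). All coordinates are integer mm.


translate([145, 174, 396]) cube([464, 413, 25]);
translate([145, 174, 0]) cube([30, 30, 396]);
translate([579, 174, 0]) cube([30, 30, 396]);
translate([145, 557, 0]) cube([30, 30, 396]);
translate([579, 557, 0]) cube([30, 30, 396]);
translate([145, 555, 421]) cube([464, 32, 505]);
translate([145, 174, 585]) cube([41, 381, 41]);
translate([568, 174, 585]) cube([41, 381, 41]);
translate([145, 174, 421]) cube([41, 41, 164]);
translate([568, 174, 421]) cube([41, 41, 164]);


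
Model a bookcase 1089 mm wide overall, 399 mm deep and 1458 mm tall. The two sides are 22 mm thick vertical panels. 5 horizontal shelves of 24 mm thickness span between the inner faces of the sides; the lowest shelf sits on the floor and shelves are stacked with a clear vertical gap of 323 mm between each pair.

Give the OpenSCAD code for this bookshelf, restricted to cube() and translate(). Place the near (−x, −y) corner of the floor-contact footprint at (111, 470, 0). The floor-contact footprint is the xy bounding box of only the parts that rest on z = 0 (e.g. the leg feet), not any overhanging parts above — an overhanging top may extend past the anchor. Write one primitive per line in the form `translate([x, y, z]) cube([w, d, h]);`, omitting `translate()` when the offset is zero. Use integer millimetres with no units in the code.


translate([111, 470, 0]) cube([22, 399, 1458]);
translate([1178, 470, 0]) cube([22, 399, 1458]);
translate([133, 470, 0]) cube([1045, 399, 24]);
translate([133, 470, 347]) cube([1045, 399, 24]);
translate([133, 470, 694]) cube([1045, 399, 24]);
translate([133, 470, 1041]) cube([1045, 399, 24]);
translate([133, 470, 1388]) cube([1045, 399, 24]);


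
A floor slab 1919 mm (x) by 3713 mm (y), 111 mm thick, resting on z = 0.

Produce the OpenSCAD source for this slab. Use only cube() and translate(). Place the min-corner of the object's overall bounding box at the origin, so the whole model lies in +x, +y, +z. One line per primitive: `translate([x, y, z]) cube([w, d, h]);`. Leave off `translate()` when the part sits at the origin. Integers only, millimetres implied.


cube([1919, 3713, 111]);


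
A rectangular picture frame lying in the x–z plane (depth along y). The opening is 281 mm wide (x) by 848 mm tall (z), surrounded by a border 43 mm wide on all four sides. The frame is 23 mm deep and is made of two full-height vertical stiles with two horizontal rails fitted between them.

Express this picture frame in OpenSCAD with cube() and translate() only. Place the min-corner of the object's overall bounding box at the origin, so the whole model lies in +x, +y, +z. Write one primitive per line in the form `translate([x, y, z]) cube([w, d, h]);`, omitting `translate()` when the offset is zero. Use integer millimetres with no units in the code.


cube([43, 23, 934]);
translate([324, 0, 0]) cube([43, 23, 934]);
translate([43, 0, 0]) cube([281, 23, 43]);
translate([43, 0, 891]) cube([281, 23, 43]);


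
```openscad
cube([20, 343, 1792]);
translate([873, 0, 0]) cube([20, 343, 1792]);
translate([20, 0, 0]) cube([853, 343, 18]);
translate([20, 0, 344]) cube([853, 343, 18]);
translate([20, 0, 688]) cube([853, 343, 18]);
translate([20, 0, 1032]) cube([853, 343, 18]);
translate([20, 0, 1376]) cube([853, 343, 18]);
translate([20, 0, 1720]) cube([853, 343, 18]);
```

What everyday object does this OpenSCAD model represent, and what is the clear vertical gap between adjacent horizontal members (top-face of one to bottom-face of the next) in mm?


A bookshelf. The clear shelf gap is 326 mm.

Two tall side panels with 6 horizontal boards between them — a bookshelf. The first two shelf undersides are at z = 0 and z = 344; with shelf thickness 18, the clear gap is 344 − 0 − 18 = 326 mm.


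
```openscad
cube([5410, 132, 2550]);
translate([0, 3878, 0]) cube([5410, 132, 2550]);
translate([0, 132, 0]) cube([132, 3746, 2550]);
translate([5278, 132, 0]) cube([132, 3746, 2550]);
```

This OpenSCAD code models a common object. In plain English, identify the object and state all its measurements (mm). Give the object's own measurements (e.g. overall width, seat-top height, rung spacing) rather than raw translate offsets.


The wall frame of a small rectangular building: four walls, each 2550 mm tall and 132 mm thick, enclosing a footprint 5410 mm (x) by 4010 mm (y) outside-to-outside, with no floor or roof. The front and back walls (the −y and +y sides) span the full width; the two side walls fit between them.


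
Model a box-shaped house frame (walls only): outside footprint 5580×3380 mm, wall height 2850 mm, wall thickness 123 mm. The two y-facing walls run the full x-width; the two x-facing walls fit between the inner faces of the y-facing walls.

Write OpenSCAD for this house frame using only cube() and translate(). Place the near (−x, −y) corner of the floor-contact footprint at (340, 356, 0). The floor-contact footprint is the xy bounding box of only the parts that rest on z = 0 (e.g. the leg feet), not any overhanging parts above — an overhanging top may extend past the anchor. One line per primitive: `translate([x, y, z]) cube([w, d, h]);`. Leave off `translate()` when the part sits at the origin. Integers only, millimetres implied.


translate([340, 356, 0]) cube([5580, 123, 2850]);
translate([340, 3613, 0]) cube([5580, 123, 2850]);
translate([340, 479, 0]) cube([123, 3134, 2850]);
translate([5797, 479, 0]) cube([123, 3134, 2850]);


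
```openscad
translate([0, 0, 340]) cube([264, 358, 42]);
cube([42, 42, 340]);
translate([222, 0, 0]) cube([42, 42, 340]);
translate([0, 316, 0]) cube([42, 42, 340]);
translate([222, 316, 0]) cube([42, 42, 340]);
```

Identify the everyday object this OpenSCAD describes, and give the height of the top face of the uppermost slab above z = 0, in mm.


A stool. The seat height is 382 mm.

A 264×358×42 slab at z = 340 on four corner posts — a stool. The seat top is 340 + 42 = 382 mm.


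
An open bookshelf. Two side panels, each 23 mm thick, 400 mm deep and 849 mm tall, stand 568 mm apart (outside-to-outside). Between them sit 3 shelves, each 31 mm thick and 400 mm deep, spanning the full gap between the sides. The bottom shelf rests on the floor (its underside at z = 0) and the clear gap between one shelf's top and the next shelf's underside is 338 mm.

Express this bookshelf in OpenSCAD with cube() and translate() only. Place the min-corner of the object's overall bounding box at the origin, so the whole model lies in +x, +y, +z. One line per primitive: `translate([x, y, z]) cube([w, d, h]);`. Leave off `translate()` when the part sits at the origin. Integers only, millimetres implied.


cube([23, 400, 849]);
translate([545, 0, 0]) cube([23, 400, 849]);
translate([23, 0, 0]) cube([522, 400, 31]);
translate([23, 0, 369]) cube([522, 400, 31]);
translate([23, 0, 738]) cube([522, 400, 31]);


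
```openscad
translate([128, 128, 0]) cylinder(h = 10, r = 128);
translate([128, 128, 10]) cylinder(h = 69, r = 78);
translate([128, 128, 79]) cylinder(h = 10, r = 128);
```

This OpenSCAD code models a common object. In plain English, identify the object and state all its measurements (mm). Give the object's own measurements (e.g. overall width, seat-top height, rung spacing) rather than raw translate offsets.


A spool: two coaxial disc flanges of radius 128 mm and thickness 10 mm, joined by a core cylinder of radius 78 mm and height 69 mm. The lower flange rests on z = 0 and the three cylinders share a vertical axis.


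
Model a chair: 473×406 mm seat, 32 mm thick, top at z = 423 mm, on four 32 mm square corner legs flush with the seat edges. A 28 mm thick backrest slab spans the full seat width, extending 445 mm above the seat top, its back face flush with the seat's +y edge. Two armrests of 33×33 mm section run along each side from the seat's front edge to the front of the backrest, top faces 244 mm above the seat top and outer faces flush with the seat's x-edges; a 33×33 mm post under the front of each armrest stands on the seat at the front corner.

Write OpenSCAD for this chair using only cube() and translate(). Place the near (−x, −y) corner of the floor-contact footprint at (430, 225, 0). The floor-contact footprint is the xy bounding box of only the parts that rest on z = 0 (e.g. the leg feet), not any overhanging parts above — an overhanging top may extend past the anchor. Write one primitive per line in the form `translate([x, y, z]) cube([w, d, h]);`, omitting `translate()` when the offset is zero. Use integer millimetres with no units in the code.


translate([430, 225, 391]) cube([473, 406, 32]);
translate([430, 225, 0]) cube([32, 32, 391]);
translate([871, 225, 0]) cube([32, 32, 391]);
translate([430, 599, 0]) cube([32, 32, 391]);
translate([871, 599, 0]) cube([32, 32, 391]);
translate([430, 603, 423]) cube([473, 28, 445]);
translate([430, 225, 634]) cube([33, 378, 33]);
translate([870, 225, 634]) cube([33, 378, 33]);
translate([430, 225, 423]) cube([33, 33, 211]);
translate([870, 225, 423]) cube([33, 33, 211]);


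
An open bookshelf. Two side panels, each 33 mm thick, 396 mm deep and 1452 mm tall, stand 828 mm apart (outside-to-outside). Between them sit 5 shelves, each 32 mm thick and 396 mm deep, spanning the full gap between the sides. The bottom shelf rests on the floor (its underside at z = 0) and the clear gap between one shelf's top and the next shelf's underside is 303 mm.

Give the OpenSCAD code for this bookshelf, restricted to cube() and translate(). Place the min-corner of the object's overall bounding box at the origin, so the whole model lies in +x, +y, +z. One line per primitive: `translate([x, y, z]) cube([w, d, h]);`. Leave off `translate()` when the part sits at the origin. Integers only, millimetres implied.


cube([33, 396, 1452]);
translate([795, 0, 0]) cube([33, 396, 1452]);
translate([33, 0, 0]) cube([762, 396, 32]);
translate([33, 0, 335]) cube([762, 396, 32]);
translate([33, 0, 670]) cube([762, 396, 32]);
translate([33, 0, 1005]) cube([762, 396, 32]);
translate([33, 0, 1340]) cube([762, 396, 32]);


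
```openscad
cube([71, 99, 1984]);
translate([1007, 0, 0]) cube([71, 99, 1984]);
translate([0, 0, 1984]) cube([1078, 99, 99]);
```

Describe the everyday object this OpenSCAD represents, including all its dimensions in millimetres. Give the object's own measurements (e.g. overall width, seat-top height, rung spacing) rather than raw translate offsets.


A door frame. The clear opening is 936 mm wide and 1984 mm high. Two 71 mm wide jambs, 99 mm deep, stand either side of the opening from the floor to the top of the opening. A 99 mm thick head sits across the top of both jambs, spanning the full outside width of the frame.


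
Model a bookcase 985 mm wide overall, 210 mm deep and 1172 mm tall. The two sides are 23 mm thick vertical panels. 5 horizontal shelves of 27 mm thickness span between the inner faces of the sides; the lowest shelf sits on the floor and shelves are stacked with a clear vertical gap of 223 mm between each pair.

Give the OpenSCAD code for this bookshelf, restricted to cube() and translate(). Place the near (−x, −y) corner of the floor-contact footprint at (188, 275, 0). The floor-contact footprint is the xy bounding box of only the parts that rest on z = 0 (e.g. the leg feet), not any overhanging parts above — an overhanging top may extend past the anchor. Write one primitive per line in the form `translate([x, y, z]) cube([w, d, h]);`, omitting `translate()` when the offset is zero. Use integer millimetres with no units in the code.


translate([188, 275, 0]) cube([23, 210, 1172]);
translate([1150, 275, 0]) cube([23, 210, 1172]);
translate([211, 275, 0]) cube([939, 210, 27]);
translate([211, 275, 250]) cube([939, 210, 27]);
translate([211, 275, 500]) cube([939, 210, 27]);
translate([211, 275, 750]) cube([939, 210, 27]);
translate([211, 275, 1000]) cube([939, 210, 27]);


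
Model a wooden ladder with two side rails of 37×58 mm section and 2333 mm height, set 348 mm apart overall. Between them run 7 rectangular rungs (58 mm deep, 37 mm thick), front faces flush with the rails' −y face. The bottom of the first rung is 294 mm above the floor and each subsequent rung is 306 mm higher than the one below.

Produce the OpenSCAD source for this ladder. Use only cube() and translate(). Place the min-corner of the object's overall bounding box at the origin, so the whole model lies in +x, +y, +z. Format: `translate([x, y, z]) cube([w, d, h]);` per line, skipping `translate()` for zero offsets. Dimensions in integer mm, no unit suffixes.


cube([37, 58, 2333]);
translate([311, 0, 0]) cube([37, 58, 2333]);
translate([37, 0, 294]) cube([274, 58, 37]);
translate([37, 0, 600]) cube([274, 58, 37]);
translate([37, 0, 906]) cube([274, 58, 37]);
translate([37, 0, 1212]) cube([274, 58, 37]);
translate([37, 0, 1518]) cube([274, 58, 37]);
translate([37, 0, 1824]) cube([274, 58, 37]);
translate([37, 0, 2130]) cube([274, 58, 37]);


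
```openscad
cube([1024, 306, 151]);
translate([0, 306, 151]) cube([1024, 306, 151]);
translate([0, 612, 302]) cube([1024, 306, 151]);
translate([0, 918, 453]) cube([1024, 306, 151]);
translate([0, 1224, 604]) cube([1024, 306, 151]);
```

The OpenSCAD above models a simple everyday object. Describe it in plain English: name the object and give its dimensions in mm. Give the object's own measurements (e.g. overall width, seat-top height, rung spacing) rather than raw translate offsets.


A straight staircase of 5 solid steps. Each step is 1024 mm wide (x), 306 mm deep (y, the going) and 151 mm tall (the rise). The first step rests on the floor; each subsequent step sits one going further in +y and one rise higher in +z, directly behind and above the previous step with no overlap.


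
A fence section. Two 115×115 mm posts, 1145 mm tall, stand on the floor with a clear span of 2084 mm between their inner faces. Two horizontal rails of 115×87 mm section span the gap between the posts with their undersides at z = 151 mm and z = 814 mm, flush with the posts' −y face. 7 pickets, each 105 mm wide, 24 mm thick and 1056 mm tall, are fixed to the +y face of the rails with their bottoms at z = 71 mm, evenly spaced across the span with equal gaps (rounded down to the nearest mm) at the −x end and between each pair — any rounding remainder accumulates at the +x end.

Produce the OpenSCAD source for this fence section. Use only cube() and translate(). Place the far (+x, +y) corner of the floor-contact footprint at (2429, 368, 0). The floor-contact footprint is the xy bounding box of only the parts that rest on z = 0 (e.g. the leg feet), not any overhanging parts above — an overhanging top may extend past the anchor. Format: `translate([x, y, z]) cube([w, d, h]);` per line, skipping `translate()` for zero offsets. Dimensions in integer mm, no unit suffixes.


translate([115, 253, 0]) cube([115, 115, 1145]);
translate([2314, 253, 0]) cube([115, 115, 1145]);
translate([230, 253, 151]) cube([2084, 115, 87]);
translate([230, 253, 814]) cube([2084, 115, 87]);
translate([398, 368, 71]) cube([105, 24, 1056]);
translate([671, 368, 71]) cube([105, 24, 1056]);
translate([944, 368, 71]) cube([105, 24, 1056]);
translate([1217, 368, 71]) cube([105, 24, 1056]);
translate([1490, 368, 71]) cube([105, 24, 1056]);
translate([1763, 368, 71]) cube([105, 24, 1056]);
translate([2036, 368, 71]) cube([105, 24, 1056]);


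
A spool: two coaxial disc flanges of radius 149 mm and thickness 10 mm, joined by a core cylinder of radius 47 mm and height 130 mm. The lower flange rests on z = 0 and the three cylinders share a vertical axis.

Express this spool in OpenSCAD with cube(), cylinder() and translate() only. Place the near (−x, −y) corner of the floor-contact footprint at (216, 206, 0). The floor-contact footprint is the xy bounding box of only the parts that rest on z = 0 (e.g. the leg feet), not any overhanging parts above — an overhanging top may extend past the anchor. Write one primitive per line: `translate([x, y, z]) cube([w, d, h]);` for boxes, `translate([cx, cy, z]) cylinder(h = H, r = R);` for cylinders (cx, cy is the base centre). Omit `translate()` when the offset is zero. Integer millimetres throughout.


translate([365, 355, 0]) cylinder(h = 10, r = 149);
translate([365, 355, 10]) cylinder(h = 130, r = 47);
translate([365, 355, 140]) cylinder(h = 10, r = 149);


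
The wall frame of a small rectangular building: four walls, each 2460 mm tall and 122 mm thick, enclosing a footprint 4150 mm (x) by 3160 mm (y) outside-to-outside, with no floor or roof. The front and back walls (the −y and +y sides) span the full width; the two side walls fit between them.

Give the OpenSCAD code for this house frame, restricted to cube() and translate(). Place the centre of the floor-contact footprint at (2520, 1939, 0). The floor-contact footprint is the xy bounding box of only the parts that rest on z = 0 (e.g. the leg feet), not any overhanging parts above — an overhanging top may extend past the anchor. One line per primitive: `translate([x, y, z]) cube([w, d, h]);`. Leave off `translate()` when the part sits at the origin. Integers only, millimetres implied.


translate([445, 359, 0]) cube([4150, 122, 2460]);
translate([445, 3397, 0]) cube([4150, 122, 2460]);
translate([445, 481, 0]) cube([122, 2916, 2460]);
translate([4473, 481, 0]) cube([122, 2916, 2460]);


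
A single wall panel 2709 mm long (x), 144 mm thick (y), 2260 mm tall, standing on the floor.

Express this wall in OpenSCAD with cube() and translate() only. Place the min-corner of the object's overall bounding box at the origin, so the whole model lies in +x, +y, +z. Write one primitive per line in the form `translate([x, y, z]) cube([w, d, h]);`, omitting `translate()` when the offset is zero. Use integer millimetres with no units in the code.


cube([2709, 144, 2260]);


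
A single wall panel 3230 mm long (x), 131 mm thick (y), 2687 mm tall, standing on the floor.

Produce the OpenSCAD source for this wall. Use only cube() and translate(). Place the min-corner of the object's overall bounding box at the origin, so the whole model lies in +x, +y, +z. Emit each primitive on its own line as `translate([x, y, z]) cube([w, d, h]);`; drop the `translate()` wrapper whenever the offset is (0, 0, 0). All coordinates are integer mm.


cube([3230, 131, 2687]);


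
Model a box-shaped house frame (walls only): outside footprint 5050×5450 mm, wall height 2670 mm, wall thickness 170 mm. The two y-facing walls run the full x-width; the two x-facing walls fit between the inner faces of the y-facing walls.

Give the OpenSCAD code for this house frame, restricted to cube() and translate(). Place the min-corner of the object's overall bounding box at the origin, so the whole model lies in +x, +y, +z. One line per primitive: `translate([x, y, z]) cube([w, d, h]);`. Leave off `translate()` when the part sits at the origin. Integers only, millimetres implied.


cube([5050, 170, 2670]);
translate([0, 5280, 0]) cube([5050, 170, 2670]);
translate([0, 170, 0]) cube([170, 5110, 2670]);
translate([4880, 170, 0]) cube([170, 5110, 2670]);


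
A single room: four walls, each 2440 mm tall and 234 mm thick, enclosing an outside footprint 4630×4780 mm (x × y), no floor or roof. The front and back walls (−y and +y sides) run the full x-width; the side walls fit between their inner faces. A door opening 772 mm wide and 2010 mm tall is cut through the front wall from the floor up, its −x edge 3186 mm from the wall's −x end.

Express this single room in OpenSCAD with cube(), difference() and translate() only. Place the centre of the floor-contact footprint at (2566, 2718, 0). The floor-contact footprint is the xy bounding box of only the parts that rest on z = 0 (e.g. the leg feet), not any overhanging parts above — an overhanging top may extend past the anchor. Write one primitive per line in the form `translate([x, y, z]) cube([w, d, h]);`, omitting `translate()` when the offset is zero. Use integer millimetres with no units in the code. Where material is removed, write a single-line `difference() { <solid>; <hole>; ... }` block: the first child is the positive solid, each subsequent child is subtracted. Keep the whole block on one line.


difference() { translate([251, 328, 0]) cube([4630, 234, 2440]); translate([3437, 328, 0]) cube([772, 234, 2010]); }
translate([251, 4874, 0]) cube([4630, 234, 2440]);
translate([251, 562, 0]) cube([234, 4312, 2440]);
translate([4647, 562, 0]) cube([234, 4312, 2440]);
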